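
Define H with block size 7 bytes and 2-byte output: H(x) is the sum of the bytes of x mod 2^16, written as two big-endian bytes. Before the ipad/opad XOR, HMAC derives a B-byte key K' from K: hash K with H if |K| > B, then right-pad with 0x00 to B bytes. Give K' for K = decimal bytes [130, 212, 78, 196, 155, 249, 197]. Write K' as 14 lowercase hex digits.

82d44ec49bf9c5

Key decimal bytes [130, 212, 78, 196, 155, 249, 197] = 82 d4 4e c4 9b f9 c5 is exactly B = 7 bytes: K' = 82 d4 4e c4 9b f9 c5.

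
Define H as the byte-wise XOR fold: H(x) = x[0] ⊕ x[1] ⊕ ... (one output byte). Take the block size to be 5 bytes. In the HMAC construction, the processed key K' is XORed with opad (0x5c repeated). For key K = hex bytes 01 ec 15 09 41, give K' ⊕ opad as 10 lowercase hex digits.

Key hex bytes 01 ec 15 09 41 is exactly B = 5 bytes: K' = 01 ec 15 09 41.
XOR each byte with 0x5c: 01⊕5c=5d, ec⊕5c=b0, 15⊕5c=49, 09⊕5c=55, 41⊕5c=1d.

5db049551d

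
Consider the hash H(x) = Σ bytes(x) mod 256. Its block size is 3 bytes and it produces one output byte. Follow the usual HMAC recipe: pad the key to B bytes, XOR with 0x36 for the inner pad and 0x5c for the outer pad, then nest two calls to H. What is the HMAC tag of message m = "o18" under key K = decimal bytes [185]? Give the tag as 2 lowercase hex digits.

70

Key decimal bytes [185] = b9 is 1 byte ≤ B = 3; zero-pad to 3 bytes: K' = b9 00 00.
K' ⊕ ipad = 8f 36 36.  K' ⊕ opad = e5 5c 5c.
Inner input = (K'⊕ipad) ∥ m = 8f 36 36 ∥ 6f 31 38.
Inner hash: sum = 143+54+54+111+49+56 = 467; mod 256 = 211 → d3.
Outer input = (K'⊕opad) ∥ inner = e5 5c 5c ∥ d3.
Outer hash (tag): sum = 229+92+92+211 = 624; mod 256 = 112 → 70.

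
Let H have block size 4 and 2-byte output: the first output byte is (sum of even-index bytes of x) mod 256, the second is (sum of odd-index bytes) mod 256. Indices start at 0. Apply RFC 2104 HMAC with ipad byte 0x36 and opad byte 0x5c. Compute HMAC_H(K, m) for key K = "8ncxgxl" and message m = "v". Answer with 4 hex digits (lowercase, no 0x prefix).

92fc

Key "8ncxgxl" = 38 6e 63 78 67 78 6c is 7 bytes > B = 4, so hash it first: H(key) = 6e 5e, then zero-pad to 4 bytes: K' = 6e 5e 00 00.
K' ⊕ ipad = 58 68 36 36.  K' ⊕ opad = 32 02 5c 5c.
Inner input = (K'⊕ipad) ∥ m = 58 68 36 36 ∥ 76.
Inner hash: even-index sum = 260 mod 256 = 4; odd-index sum = 158 mod 256 = 158 → 04 9e.
Outer input = (K'⊕opad) ∥ inner = 32 02 5c 5c ∥ 04 9e.
Outer hash (tag): even-index sum = 146 mod 256 = 146; odd-index sum = 252 mod 256 = 252 → 92 fc.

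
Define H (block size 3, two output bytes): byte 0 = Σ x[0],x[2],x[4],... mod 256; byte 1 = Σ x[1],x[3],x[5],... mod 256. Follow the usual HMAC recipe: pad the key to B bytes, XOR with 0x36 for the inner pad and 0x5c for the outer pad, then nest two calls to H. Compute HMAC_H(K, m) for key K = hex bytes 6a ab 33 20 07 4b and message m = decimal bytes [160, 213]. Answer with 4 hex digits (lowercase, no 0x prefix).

Key hex bytes 6a ab 33 20 07 4b is 6 bytes > B = 3, so hash it first: H(key) = a4 16, then zero-pad to 3 bytes: K' = a4 16 00.
K' ⊕ ipad = 92 20 36.  K' ⊕ opad = f8 4a 5c.
Inner input = (K'⊕ipad) ∥ m = 92 20 36 ∥ a0 d5.
Inner hash: even-index sum = 413 mod 256 = 157; odd-index sum = 192 mod 256 = 192 → 9d c0.
Outer input = (K'⊕opad) ∥ inner = f8 4a 5c ∥ 9d c0.
Outer hash (tag): even-index sum = 532 mod 256 = 20; odd-index sum = 231 mod 256 = 231 → 14 e7.

14e7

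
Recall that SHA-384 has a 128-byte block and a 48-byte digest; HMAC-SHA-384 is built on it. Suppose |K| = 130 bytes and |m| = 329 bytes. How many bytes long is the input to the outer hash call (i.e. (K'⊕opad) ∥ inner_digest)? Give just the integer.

176

Key is 130 > 128 bytes, so it is hashed to 48 bytes then zero-padded to 128: |K'| = 128.
Outer input = (K'⊕opad) ∥ H(inner) → 128 + 48 = 176 bytes.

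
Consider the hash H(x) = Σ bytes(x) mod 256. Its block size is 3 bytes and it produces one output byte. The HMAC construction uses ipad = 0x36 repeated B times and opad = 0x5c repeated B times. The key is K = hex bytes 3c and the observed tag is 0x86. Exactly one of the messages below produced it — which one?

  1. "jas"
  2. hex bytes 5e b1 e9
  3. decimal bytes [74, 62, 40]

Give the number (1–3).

Key hex bytes 3c is 1 byte ≤ B = 3; zero-pad to 3 bytes: K' = 3c 00 00.
K' ⊕ ipad = 0a 36 36; K' ⊕ opad = 60 5c 5c.
m1: inner = H(0a 36 36 6a 61 73) = b4; tag = H(60 5c 5c b4) = cc
m2: inner = H(0a 36 36 5e b1 e9) = 6e; tag = H(60 5c 5c 6e) = 86 ← matches
m3: inner = H(0a 36 36 4a 3e 28) = 26; tag = H(60 5c 5c 26) = 3e

2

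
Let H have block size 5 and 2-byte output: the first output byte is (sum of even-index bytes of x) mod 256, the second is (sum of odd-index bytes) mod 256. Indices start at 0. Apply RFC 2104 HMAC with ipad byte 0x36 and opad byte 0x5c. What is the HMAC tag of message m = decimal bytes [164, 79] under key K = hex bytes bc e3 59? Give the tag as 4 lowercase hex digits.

f099

Key hex bytes bc e3 59 is 3 bytes ≤ B = 5; zero-pad to 5 bytes: K' = bc e3 59 00 00.
K' ⊕ ipad = 8a d5 6f 36 36.  K' ⊕ opad = e0 bf 05 5c 5c.
Inner input = (K'⊕ipad) ∥ m = 8a d5 6f 36 36 ∥ a4 4f.
Inner hash: even-index sum = 382 mod 256 = 126; odd-index sum = 431 mod 256 = 175 → 7e af.
Outer input = (K'⊕opad) ∥ inner = e0 bf 05 5c 5c ∥ 7e af.
Outer hash (tag): even-index sum = 496 mod 256 = 240; odd-index sum = 409 mod 256 = 153 → f0 99.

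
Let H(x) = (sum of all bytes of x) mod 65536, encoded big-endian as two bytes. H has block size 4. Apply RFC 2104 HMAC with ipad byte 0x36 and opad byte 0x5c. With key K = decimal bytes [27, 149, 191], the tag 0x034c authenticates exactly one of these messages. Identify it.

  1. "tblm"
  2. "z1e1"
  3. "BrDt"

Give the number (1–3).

Key decimal bytes [27, 149, 191] = 1b 95 bf is 3 bytes ≤ B = 4; zero-pad to 4 bytes: K' = 1b 95 bf 00.
K' ⊕ ipad = 2d a3 89 36; K' ⊕ opad = 47 c9 e3 5c.
m1: inner = H(2d a3 89 36 74 62 6c 6d) = 03 3e; tag = H(47 c9 e3 5c 03 3e) = 0290
m2: inner = H(2d a3 89 36 7a 31 65 31) = 02 d0; tag = H(47 c9 e3 5c 02 d0) = 0321
m3: inner = H(2d a3 89 36 42 72 44 74) = 02 fb; tag = H(47 c9 e3 5c 02 fb) = 034c ← matches

3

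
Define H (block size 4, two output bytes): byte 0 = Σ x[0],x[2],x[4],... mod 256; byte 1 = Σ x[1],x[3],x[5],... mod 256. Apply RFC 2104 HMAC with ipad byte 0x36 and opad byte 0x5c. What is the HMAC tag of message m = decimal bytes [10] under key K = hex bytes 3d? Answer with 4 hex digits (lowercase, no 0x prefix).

0824

Key hex bytes 3d is 1 byte ≤ B = 4; zero-pad to 4 bytes: K' = 3d 00 00 00.
K' ⊕ ipad = 0b 36 36 36.  K' ⊕ opad = 61 5c 5c 5c.
Inner input = (K'⊕ipad) ∥ m = 0b 36 36 36 ∥ 0a.
Inner hash: even-index sum = 75 mod 256 = 75; odd-index sum = 108 mod 256 = 108 → 4b 6c.
Outer input = (K'⊕opad) ∥ inner = 61 5c 5c 5c ∥ 4b 6c.
Outer hash (tag): even-index sum = 264 mod 256 = 8; odd-index sum = 292 mod 256 = 36 → 08 24.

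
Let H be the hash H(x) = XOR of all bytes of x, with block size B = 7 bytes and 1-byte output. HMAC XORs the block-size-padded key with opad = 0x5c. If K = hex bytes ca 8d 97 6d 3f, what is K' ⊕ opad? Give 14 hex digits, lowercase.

Key hex bytes ca 8d 97 6d 3f is 5 bytes ≤ B = 7; zero-pad to 7 bytes: K' = ca 8d 97 6d 3f 00 00.
XOR each byte with 0x5c: ca⊕5c=96, 8d⊕5c=d1, 97⊕5c=cb, 6d⊕5c=31, 3f⊕5c=63, 00⊕5c=5c, 00⊕5c=5c.

96d1cb31635c5c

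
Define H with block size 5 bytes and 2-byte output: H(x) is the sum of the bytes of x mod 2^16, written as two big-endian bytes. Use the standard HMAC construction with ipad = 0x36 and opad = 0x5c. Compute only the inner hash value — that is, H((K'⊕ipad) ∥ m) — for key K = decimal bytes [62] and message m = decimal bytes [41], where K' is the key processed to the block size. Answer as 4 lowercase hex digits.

0109

Key decimal bytes [62] = 3e is 1 byte ≤ B = 5; zero-pad to 5 bytes: K' = 3e 00 00 00 00.
K' ⊕ ipad = 08 36 36 36 36.
Inner input = 08 36 36 36 36 ∥ 29.
Inner hash: sum = 8+54+54+54+54+41 = 265 → 01 09.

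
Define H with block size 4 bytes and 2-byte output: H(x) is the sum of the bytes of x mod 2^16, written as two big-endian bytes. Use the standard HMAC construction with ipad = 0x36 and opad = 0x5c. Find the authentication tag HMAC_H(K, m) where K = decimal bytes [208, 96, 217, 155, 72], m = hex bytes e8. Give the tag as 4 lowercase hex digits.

Key decimal bytes [208, 96, 217, 155, 72] = d0 60 d9 9b 48 is 5 bytes > B = 4, so hash it first: H(key) = 02 ec, then zero-pad to 4 bytes: K' = 02 ec 00 00.
K' ⊕ ipad = 34 da 36 36.  K' ⊕ opad = 5e b0 5c 5c.
Inner input = (K'⊕ipad) ∥ m = 34 da 36 36 ∥ e8.
Inner hash: sum = 52+218+54+54+232 = 610 → 02 62.
Outer input = (K'⊕opad) ∥ inner = 5e b0 5c 5c ∥ 02 62.
Outer hash (tag): sum = 94+176+92+92+2+98 = 554 → 02 2a.

022a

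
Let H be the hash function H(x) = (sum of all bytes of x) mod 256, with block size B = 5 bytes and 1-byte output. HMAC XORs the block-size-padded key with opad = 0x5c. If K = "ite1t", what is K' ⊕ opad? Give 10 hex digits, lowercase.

3528396d28

Key "ite1t" = 69 74 65 31 74 is exactly B = 5 bytes: K' = 69 74 65 31 74.
XOR each byte with 0x5c: 69⊕5c=35, 74⊕5c=28, 65⊕5c=39, 31⊕5c=6d, 74⊕5c=28.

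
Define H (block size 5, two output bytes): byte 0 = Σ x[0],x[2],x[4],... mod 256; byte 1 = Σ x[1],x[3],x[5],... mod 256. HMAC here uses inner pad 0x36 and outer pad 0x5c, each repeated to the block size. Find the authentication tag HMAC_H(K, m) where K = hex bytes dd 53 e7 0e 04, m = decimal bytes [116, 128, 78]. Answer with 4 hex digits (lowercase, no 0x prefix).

f3cf

Key hex bytes dd 53 e7 0e 04 is exactly B = 5 bytes: K' = dd 53 e7 0e 04.
K' ⊕ ipad = eb 65 d1 38 32.  K' ⊕ opad = 81 0f bb 52 58.
Inner input = (K'⊕ipad) ∥ m = eb 65 d1 38 32 ∥ 74 80 4e.
Inner hash: even-index sum = 622 mod 256 = 110; odd-index sum = 351 mod 256 = 95 → 6e 5f.
Outer input = (K'⊕opad) ∥ inner = 81 0f bb 52 58 ∥ 6e 5f.
Outer hash (tag): even-index sum = 499 mod 256 = 243; odd-index sum = 207 mod 256 = 207 → f3 cf.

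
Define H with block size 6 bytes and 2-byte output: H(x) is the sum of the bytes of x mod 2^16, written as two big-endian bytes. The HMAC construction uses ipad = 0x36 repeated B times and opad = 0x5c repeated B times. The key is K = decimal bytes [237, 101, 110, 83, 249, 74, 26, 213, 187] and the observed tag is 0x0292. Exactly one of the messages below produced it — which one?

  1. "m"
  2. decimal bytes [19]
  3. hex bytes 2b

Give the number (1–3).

Key decimal bytes [237, 101, 110, 83, 249, 74, 26, 213, 187] = ed 65 6e 53 f9 4a 1a d5 bb is 9 bytes > B = 6, so hash it first: H(key) = 05 00, then zero-pad to 6 bytes: K' = 05 00 00 00 00 00.
K' ⊕ ipad = 33 36 36 36 36 36; K' ⊕ opad = 59 5c 5c 5c 5c 5c.
m1: inner = H(33 36 36 36 36 36 6d) = 01 ae; tag = H(59 5c 5c 5c 5c 5c 01 ae) = 02d4
m2: inner = H(33 36 36 36 36 36 13) = 01 54; tag = H(59 5c 5c 5c 5c 5c 01 54) = 027a
m3: inner = H(33 36 36 36 36 36 2b) = 01 6c; tag = H(59 5c 5c 5c 5c 5c 01 6c) = 0292 ← matches

3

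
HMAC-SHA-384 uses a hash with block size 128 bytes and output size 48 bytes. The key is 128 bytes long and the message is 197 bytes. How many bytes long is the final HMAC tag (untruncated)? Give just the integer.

48

The tag is one SHA-384 digest: 48 bytes.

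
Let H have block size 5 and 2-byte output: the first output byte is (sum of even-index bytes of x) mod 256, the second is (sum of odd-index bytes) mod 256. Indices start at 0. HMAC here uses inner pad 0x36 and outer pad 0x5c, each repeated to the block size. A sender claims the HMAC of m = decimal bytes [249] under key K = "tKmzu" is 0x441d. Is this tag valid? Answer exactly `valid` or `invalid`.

Key "tKmzu" = 74 4b 6d 7a 75 is exactly B = 5 bytes: K' = 74 4b 6d 7a 75.
K' ⊕ ipad = 42 7d 5b 4c 43; K' ⊕ opad = 28 17 31 26 29.
Inner hash: even-index sum = 224 mod 256 = 224; odd-index sum = 450 mod 256 = 194 → e0 c2.
Outer hash (recomputed tag): even-index sum = 324 mod 256 = 68; odd-index sum = 285 mod 256 = 29 → 44 1d.
Recomputed tag = 441d; claimed = 441d → match.

valid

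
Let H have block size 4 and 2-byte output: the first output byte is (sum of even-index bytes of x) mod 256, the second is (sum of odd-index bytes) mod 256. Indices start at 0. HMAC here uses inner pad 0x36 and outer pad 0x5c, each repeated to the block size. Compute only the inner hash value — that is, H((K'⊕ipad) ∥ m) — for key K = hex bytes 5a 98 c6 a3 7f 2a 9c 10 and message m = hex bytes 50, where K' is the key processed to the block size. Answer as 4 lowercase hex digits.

9379

Key hex bytes 5a 98 c6 a3 7f 2a 9c 10 is 8 bytes > B = 4, so hash it first: H(key) = 3b 75, then zero-pad to 4 bytes: K' = 3b 75 00 00.
K' ⊕ ipad = 0d 43 36 36.
Inner input = 0d 43 36 36 ∥ 50.
Inner hash: even-index sum = 147 mod 256 = 147; odd-index sum = 121 mod 256 = 121 → 93 79.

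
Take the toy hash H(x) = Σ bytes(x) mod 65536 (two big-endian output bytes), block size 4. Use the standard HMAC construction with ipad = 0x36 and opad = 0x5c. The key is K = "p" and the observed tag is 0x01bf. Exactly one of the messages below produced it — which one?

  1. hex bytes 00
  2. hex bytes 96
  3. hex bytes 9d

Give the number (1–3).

Key "p" = 70 is 1 byte ≤ B = 4; zero-pad to 4 bytes: K' = 70 00 00 00.
K' ⊕ ipad = 46 36 36 36; K' ⊕ opad = 2c 5c 5c 5c.
m1: inner = H(46 36 36 36 00) = 00 e8; tag = H(2c 5c 5c 5c 00 e8) = 0228
m2: inner = H(46 36 36 36 96) = 01 7e; tag = H(2c 5c 5c 5c 01 7e) = 01bf ← matches
m3: inner = H(46 36 36 36 9d) = 01 85; tag = H(2c 5c 5c 5c 01 85) = 01c6

2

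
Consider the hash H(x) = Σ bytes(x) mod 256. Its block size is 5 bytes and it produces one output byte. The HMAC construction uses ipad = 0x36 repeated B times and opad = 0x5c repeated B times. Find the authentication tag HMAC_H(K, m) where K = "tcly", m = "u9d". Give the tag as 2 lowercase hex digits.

a0

Key "tcly" = 74 63 6c 79 is 4 bytes ≤ B = 5; zero-pad to 5 bytes: K' = 74 63 6c 79 00.
K' ⊕ ipad = 42 55 5a 4f 36.  K' ⊕ opad = 28 3f 30 25 5c.
Inner input = (K'⊕ipad) ∥ m = 42 55 5a 4f 36 ∥ 75 39 64.
Inner hash: sum = 66+85+90+79+54+117+57+100 = 648; mod 256 = 136 → 88.
Outer input = (K'⊕opad) ∥ inner = 28 3f 30 25 5c ∥ 88.
Outer hash (tag): sum = 40+63+48+37+92+136 = 416; mod 256 = 160 → a0.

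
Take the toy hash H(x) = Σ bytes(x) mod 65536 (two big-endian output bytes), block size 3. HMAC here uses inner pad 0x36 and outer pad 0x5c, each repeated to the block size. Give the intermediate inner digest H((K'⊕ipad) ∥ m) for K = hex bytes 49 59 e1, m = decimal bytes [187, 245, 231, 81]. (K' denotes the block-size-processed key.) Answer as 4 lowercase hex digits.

04ad

Key hex bytes 49 59 e1 is exactly B = 3 bytes: K' = 49 59 e1.
K' ⊕ ipad = 7f 6f d7.
Inner input = 7f 6f d7 ∥ bb f5 e7 51.
Inner hash: sum = 127+111+215+187+245+231+81 = 1197 → 04 ad.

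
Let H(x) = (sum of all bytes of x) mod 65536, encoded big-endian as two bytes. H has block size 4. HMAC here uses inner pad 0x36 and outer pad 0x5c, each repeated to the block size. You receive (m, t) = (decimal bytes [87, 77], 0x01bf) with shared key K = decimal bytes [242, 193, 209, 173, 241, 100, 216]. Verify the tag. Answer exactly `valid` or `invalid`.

Key decimal bytes [242, 193, 209, 173, 241, 100, 216] = f2 c1 d1 ad f1 64 d8 is 7 bytes > B = 4, so hash it first: H(key) = 05 5e, then zero-pad to 4 bytes: K' = 05 5e 00 00.
K' ⊕ ipad = 33 68 36 36; K' ⊕ opad = 59 02 5c 5c.
Inner hash: sum = 51+104+54+54+87+77 = 427 → 01 ab.
Outer hash (recomputed tag): sum = 89+2+92+92+1+171 = 447 → 01 bf.
Recomputed tag = 01bf; claimed = 01bf → match.

valid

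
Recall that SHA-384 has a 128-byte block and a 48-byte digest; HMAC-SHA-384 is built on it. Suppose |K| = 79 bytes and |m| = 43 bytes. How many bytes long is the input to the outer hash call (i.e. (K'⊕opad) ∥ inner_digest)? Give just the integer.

Key is 79 ≤ 128 bytes, zero-padded: |K'| = 128.
Outer input = (K'⊕opad) ∥ H(inner) → 128 + 48 = 176 bytes.

176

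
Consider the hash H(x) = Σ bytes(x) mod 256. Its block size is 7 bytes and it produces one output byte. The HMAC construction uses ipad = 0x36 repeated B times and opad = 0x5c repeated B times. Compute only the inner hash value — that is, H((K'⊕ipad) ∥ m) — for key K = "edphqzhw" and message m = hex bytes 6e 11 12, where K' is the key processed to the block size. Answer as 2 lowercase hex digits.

32

Key "edphqzhw" = 65 64 70 68 71 7a 68 77 is 8 bytes > B = 7, so hash it first: H(key) = 6b, then zero-pad to 7 bytes: K' = 6b 00 00 00 00 00 00.
K' ⊕ ipad = 5d 36 36 36 36 36 36.
Inner input = 5d 36 36 36 36 36 36 ∥ 6e 11 12.
Inner hash: sum = 93+54+54+54+54+54+54+110+17+18 = 562; mod 256 = 50 → 32.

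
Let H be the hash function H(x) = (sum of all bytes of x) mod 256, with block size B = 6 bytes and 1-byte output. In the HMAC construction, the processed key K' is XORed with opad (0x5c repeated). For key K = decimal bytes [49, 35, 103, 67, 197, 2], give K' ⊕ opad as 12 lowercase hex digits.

Key decimal bytes [49, 35, 103, 67, 197, 2] = 31 23 67 43 c5 02 is exactly B = 6 bytes: K' = 31 23 67 43 c5 02.
XOR each byte with 0x5c: 31⊕5c=6d, 23⊕5c=7f, 67⊕5c=3b, 43⊕5c=1f, c5⊕5c=99, 02⊕5c=5e.

6d7f3b1f995e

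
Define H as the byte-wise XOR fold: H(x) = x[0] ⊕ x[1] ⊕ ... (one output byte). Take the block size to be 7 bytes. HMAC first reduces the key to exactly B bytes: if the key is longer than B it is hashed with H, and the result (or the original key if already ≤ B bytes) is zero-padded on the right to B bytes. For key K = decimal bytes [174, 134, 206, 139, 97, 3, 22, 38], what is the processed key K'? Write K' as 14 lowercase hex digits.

|K| = 8 > B = 7, so first hash the key.
H(K): XOR ae⊕86⊕ce⊕8b⊕61⊕03⊕16⊕26 = 3f.
Zero-pad H(K) = 3f to 7 bytes: K' = 3f 00 00 00 00 00 00.

3f000000000000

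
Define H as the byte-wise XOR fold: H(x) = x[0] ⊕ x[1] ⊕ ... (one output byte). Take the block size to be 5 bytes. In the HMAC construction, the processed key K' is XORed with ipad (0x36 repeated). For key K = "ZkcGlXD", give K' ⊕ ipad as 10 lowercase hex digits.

5336363636

Key "ZkcGlXD" = 5a 6b 63 47 6c 58 44 is 7 bytes > B = 5, so hash it first: H(key) = 65, then zero-pad to 5 bytes: K' = 65 00 00 00 00.
XOR each byte with 0x36: 65⊕36=53, 00⊕36=36, 00⊕36=36, 00⊕36=36, 00⊕36=36.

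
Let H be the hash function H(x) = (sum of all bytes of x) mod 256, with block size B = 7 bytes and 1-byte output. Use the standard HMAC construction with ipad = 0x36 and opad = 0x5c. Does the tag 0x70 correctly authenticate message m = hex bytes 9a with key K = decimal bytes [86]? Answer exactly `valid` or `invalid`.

Key decimal bytes [86] = 56 is 1 byte ≤ B = 7; zero-pad to 7 bytes: K' = 56 00 00 00 00 00 00.
K' ⊕ ipad = 60 36 36 36 36 36 36; K' ⊕ opad = 0a 5c 5c 5c 5c 5c 5c.
Inner hash: sum = 96+54+54+54+54+54+54+154 = 574; mod 256 = 62 → 3e.
Outer hash (recomputed tag): sum = 10+92+92+92+92+92+92+62 = 624; mod 256 = 112 → 70.
Recomputed tag = 70; claimed = 70 → match.

valid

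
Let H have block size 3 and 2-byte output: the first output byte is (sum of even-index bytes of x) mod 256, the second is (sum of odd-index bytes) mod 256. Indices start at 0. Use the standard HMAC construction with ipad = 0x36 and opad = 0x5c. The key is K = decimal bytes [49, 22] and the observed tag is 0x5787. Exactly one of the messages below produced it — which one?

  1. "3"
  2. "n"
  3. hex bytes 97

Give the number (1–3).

Key decimal bytes [49, 22] = 31 16 is 2 bytes ≤ B = 3; zero-pad to 3 bytes: K' = 31 16 00.
K' ⊕ ipad = 07 20 36; K' ⊕ opad = 6d 4a 5c.
m1: inner = H(07 20 36 33) = 3d 53; tag = H(6d 4a 5c 3d 53) = 1c87
m2: inner = H(07 20 36 6e) = 3d 8e; tag = H(6d 4a 5c 3d 8e) = 5787 ← matches
m3: inner = H(07 20 36 97) = 3d b7; tag = H(6d 4a 5c 3d b7) = 8087

2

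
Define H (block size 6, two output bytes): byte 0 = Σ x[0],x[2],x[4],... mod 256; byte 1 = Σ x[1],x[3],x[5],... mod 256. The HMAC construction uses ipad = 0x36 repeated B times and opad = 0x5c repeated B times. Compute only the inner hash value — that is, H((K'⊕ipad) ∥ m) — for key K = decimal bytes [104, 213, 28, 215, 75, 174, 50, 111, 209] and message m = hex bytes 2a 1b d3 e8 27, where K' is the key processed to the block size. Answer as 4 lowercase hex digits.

Key decimal bytes [104, 213, 28, 215, 75, 174, 50, 111, 209] = 68 d5 1c d7 4b ae 32 6f d1 is 9 bytes > B = 6, so hash it first: H(key) = d2 c9, then zero-pad to 6 bytes: K' = d2 c9 00 00 00 00.
K' ⊕ ipad = e4 ff 36 36 36 36.
Inner input = e4 ff 36 36 36 36 ∥ 2a 1b d3 e8 27.
Inner hash: even-index sum = 628 mod 256 = 116; odd-index sum = 622 mod 256 = 110 → 74 6e.

746e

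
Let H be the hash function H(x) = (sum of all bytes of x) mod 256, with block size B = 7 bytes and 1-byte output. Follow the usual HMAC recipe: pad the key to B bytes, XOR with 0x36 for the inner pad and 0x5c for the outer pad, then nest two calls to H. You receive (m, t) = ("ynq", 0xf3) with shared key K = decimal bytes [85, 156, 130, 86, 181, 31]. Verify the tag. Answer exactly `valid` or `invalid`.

invalid

Key decimal bytes [85, 156, 130, 86, 181, 31] = 55 9c 82 56 b5 1f is 6 bytes ≤ B = 7; zero-pad to 7 bytes: K' = 55 9c 82 56 b5 1f 00.
K' ⊕ ipad = 63 aa b4 60 83 29 36; K' ⊕ opad = 09 c0 de 0a e9 43 5c.
Inner hash: sum = 99+170+180+96+131+41+54+121+110+113 = 1115; mod 256 = 91 → 5b.
Outer hash (recomputed tag): sum = 9+192+222+10+233+67+92+91 = 916; mod 256 = 148 → 94.
Recomputed tag = 94; claimed = f3 → mismatch.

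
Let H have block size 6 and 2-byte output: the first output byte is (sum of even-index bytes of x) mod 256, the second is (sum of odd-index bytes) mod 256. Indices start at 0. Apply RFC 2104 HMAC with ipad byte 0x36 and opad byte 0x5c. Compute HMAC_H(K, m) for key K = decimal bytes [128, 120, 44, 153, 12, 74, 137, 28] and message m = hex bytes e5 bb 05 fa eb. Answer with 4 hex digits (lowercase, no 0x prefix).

Key decimal bytes [128, 120, 44, 153, 12, 74, 137, 28] = 80 78 2c 99 0c 4a 89 1c is 8 bytes > B = 6, so hash it first: H(key) = 41 77, then zero-pad to 6 bytes: K' = 41 77 00 00 00 00.
K' ⊕ ipad = 77 41 36 36 36 36.  K' ⊕ opad = 1d 2b 5c 5c 5c 5c.
Inner input = (K'⊕ipad) ∥ m = 77 41 36 36 36 36 ∥ e5 bb 05 fa eb.
Inner hash: even-index sum = 696 mod 256 = 184; odd-index sum = 610 mod 256 = 98 → b8 62.
Outer input = (K'⊕opad) ∥ inner = 1d 2b 5c 5c 5c 5c ∥ b8 62.
Outer hash (tag): even-index sum = 397 mod 256 = 141; odd-index sum = 325 mod 256 = 69 → 8d 45.

8d45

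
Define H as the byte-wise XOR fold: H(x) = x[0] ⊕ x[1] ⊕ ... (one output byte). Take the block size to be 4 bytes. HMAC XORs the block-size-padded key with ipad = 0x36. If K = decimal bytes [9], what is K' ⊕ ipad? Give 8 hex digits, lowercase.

3f363636

Key decimal bytes [9] = 09 is 1 byte ≤ B = 4; zero-pad to 4 bytes: K' = 09 00 00 00.
XOR each byte with 0x36: 09⊕36=3f, 00⊕36=36, 00⊕36=36, 00⊕36=36.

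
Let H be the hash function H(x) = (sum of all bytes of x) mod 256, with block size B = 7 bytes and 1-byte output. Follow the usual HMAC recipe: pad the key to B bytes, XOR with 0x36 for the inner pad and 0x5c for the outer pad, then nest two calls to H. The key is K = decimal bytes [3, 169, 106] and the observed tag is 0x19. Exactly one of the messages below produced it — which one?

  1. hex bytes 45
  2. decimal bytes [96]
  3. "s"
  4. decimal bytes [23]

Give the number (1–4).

Key decimal bytes [3, 169, 106] = 03 a9 6a is 3 bytes ≤ B = 7; zero-pad to 7 bytes: K' = 03 a9 6a 00 00 00 00.
K' ⊕ ipad = 35 9f 5c 36 36 36 36; K' ⊕ opad = 5f f5 36 5c 5c 5c 5c.
m1: inner = H(35 9f 5c 36 36 36 36 45) = 4d; tag = H(5f f5 36 5c 5c 5c 5c 4d) = 47
m2: inner = H(35 9f 5c 36 36 36 36 60) = 68; tag = H(5f f5 36 5c 5c 5c 5c 68) = 62
m3: inner = H(35 9f 5c 36 36 36 36 73) = 7b; tag = H(5f f5 36 5c 5c 5c 5c 7b) = 75
m4: inner = H(35 9f 5c 36 36 36 36 17) = 1f; tag = H(5f f5 36 5c 5c 5c 5c 1f) = 19 ← matches

4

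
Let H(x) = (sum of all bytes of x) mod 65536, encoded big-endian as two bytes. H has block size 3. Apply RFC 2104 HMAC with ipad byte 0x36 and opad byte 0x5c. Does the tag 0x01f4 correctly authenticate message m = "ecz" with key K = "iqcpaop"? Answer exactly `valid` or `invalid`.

Key "iqcpaop" = 69 71 63 70 61 6f 70 is 7 bytes > B = 3, so hash it first: H(key) = 02 ed, then zero-pad to 3 bytes: K' = 02 ed 00.
K' ⊕ ipad = 34 db 36; K' ⊕ opad = 5e b1 5c.
Inner hash: sum = 52+219+54+101+99+122 = 647 → 02 87.
Outer hash (recomputed tag): sum = 94+177+92+2+135 = 500 → 01 f4.
Recomputed tag = 01f4; claimed = 01f4 → match.

valid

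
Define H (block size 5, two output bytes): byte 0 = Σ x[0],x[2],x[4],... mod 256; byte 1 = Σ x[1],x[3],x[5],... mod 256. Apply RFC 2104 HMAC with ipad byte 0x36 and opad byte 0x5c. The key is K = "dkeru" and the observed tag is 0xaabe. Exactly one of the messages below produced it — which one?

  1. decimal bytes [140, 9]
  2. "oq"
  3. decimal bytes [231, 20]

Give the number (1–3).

Key "dkeru" = 64 6b 65 72 75 is exactly B = 5 bytes: K' = 64 6b 65 72 75.
K' ⊕ ipad = 52 5d 53 44 43; K' ⊕ opad = 38 37 39 2e 29.
m1: inner = H(52 5d 53 44 43 8c 09) = f1 2d; tag = H(38 37 39 2e 29 f1 2d) = c756
m2: inner = H(52 5d 53 44 43 6f 71) = 59 10; tag = H(38 37 39 2e 29 59 10) = aabe ← matches
m3: inner = H(52 5d 53 44 43 e7 14) = fc 88; tag = H(38 37 39 2e 29 fc 88) = 2261

2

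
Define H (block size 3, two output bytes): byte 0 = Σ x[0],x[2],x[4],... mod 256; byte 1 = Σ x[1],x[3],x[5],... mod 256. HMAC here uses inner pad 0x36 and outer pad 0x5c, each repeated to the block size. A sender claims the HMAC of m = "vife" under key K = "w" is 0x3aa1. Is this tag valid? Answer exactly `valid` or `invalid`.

Key "w" = 77 is 1 byte ≤ B = 3; zero-pad to 3 bytes: K' = 77 00 00.
K' ⊕ ipad = 41 36 36; K' ⊕ opad = 2b 5c 5c.
Inner hash: even-index sum = 325 mod 256 = 69; odd-index sum = 274 mod 256 = 18 → 45 12.
Outer hash (recomputed tag): even-index sum = 153 mod 256 = 153; odd-index sum = 161 mod 256 = 161 → 99 a1.
Recomputed tag = 99a1; claimed = 3aa1 → mismatch.

invalid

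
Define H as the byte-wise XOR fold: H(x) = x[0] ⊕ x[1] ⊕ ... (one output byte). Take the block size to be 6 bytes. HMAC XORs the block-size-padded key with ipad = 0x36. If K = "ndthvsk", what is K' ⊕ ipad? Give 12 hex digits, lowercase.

4e3636363636

Key "ndthvsk" = 6e 64 74 68 76 73 6b is 7 bytes > B = 6, so hash it first: H(key) = 78, then zero-pad to 6 bytes: K' = 78 00 00 00 00 00.
XOR each byte with 0x36: 78⊕36=4e, 00⊕36=36, 00⊕36=36, 00⊕36=36, 00⊕36=36, 00⊕36=36.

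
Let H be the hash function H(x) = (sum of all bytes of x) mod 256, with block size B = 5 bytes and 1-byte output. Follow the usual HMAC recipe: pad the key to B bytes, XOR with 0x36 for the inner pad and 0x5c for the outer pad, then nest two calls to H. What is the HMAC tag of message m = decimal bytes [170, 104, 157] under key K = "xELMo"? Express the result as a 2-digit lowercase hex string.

Key "xELMo" = 78 45 4c 4d 6f is exactly B = 5 bytes: K' = 78 45 4c 4d 6f.
K' ⊕ ipad = 4e 73 7a 7b 59.  K' ⊕ opad = 24 19 10 11 33.
Inner input = (K'⊕ipad) ∥ m = 4e 73 7a 7b 59 ∥ aa 68 9d.
Inner hash: sum = 78+115+122+123+89+170+104+157 = 958; mod 256 = 190 → be.
Outer input = (K'⊕opad) ∥ inner = 24 19 10 11 33 ∥ be.
Outer hash (tag): sum = 36+25+16+17+51+190 = 335; mod 256 = 79 → 4f.

4f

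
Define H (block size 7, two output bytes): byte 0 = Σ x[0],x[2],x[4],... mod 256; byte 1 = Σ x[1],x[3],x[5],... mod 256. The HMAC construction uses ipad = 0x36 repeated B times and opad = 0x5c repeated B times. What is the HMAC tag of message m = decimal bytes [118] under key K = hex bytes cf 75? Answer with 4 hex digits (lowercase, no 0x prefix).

cc7c

Key hex bytes cf 75 is 2 bytes ≤ B = 7; zero-pad to 7 bytes: K' = cf 75 00 00 00 00 00.
K' ⊕ ipad = f9 43 36 36 36 36 36.  K' ⊕ opad = 93 29 5c 5c 5c 5c 5c.
Inner input = (K'⊕ipad) ∥ m = f9 43 36 36 36 36 36 ∥ 76.
Inner hash: even-index sum = 411 mod 256 = 155; odd-index sum = 293 mod 256 = 37 → 9b 25.
Outer input = (K'⊕opad) ∥ inner = 93 29 5c 5c 5c 5c 5c ∥ 9b 25.
Outer hash (tag): even-index sum = 460 mod 256 = 204; odd-index sum = 380 mod 256 = 124 → cc 7c.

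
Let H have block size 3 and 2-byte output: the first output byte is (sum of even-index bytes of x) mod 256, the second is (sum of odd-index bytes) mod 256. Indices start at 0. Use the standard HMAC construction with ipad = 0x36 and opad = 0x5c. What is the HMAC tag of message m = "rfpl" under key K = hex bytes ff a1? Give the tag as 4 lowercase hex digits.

Key hex bytes ff a1 is 2 bytes ≤ B = 3; zero-pad to 3 bytes: K' = ff a1 00.
K' ⊕ ipad = c9 97 36.  K' ⊕ opad = a3 fd 5c.
Inner input = (K'⊕ipad) ∥ m = c9 97 36 ∥ 72 66 70 6c.
Inner hash: even-index sum = 465 mod 256 = 209; odd-index sum = 377 mod 256 = 121 → d1 79.
Outer input = (K'⊕opad) ∥ inner = a3 fd 5c ∥ d1 79.
Outer hash (tag): even-index sum = 376 mod 256 = 120; odd-index sum = 462 mod 256 = 206 → 78 ce.

78ce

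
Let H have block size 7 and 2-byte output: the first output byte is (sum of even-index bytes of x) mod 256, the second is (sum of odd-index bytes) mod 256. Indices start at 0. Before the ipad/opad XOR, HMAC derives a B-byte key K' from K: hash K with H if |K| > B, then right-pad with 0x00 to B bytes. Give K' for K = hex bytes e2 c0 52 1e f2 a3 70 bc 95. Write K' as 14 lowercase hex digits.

|K| = 9 > B = 7, so first hash the key.
H(K): even-index sum = 811 mod 256 = 43; odd-index sum = 573 mod 256 = 61 → 2b 3d.
Zero-pad H(K) = 2b 3d to 7 bytes: K' = 2b 3d 00 00 00 00 00.

2b3d0000000000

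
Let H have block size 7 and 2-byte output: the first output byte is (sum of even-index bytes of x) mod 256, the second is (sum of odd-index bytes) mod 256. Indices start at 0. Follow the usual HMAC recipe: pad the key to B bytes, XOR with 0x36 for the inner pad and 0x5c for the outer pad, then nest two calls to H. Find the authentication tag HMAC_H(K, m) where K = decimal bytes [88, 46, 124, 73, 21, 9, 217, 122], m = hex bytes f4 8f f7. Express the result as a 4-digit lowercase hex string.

d583

Key decimal bytes [88, 46, 124, 73, 21, 9, 217, 122] = 58 2e 7c 49 15 09 d9 7a is 8 bytes > B = 7, so hash it first: H(key) = c2 fa, then zero-pad to 7 bytes: K' = c2 fa 00 00 00 00 00.
K' ⊕ ipad = f4 cc 36 36 36 36 36.  K' ⊕ opad = 9e a6 5c 5c 5c 5c 5c.
Inner input = (K'⊕ipad) ∥ m = f4 cc 36 36 36 36 36 ∥ f4 8f f7.
Inner hash: even-index sum = 549 mod 256 = 37; odd-index sum = 803 mod 256 = 35 → 25 23.
Outer input = (K'⊕opad) ∥ inner = 9e a6 5c 5c 5c 5c 5c ∥ 25 23.
Outer hash (tag): even-index sum = 469 mod 256 = 213; odd-index sum = 387 mod 256 = 131 → d5 83.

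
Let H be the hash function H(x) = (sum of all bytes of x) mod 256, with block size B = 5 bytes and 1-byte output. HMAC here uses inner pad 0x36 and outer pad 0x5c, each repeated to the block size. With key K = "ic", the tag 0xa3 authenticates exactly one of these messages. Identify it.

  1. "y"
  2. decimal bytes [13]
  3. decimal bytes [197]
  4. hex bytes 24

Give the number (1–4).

Key "ic" = 69 63 is 2 bytes ≤ B = 5; zero-pad to 5 bytes: K' = 69 63 00 00 00.
K' ⊕ ipad = 5f 55 36 36 36; K' ⊕ opad = 35 3f 5c 5c 5c.
m1: inner = H(5f 55 36 36 36 79) = cf; tag = H(35 3f 5c 5c 5c cf) = 57
m2: inner = H(5f 55 36 36 36 0d) = 63; tag = H(35 3f 5c 5c 5c 63) = eb
m3: inner = H(5f 55 36 36 36 c5) = 1b; tag = H(35 3f 5c 5c 5c 1b) = a3 ← matches
m4: inner = H(5f 55 36 36 36 24) = 7a; tag = H(35 3f 5c 5c 5c 7a) = 02

3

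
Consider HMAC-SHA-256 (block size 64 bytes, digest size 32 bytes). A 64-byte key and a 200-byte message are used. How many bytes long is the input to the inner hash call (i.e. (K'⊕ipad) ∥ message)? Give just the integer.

Key is 64 ≤ 64 bytes, zero-padded: |K'| = 64.
Inner input = (K'⊕ipad) ∥ m → 64 + 200 = 264 bytes.

264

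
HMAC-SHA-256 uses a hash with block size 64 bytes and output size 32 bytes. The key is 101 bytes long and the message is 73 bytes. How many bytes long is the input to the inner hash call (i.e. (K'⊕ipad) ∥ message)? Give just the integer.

Key is 101 > 64 bytes, so it is hashed to 32 bytes then zero-padded to 64: |K'| = 64.
Inner input = (K'⊕ipad) ∥ m → 64 + 73 = 137 bytes.

137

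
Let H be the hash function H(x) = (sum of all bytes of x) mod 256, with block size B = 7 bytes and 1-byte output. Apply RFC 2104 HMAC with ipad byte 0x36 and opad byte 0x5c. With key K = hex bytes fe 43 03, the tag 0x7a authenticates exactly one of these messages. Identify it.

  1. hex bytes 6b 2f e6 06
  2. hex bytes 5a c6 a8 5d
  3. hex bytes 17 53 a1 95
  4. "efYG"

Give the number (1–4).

Key hex bytes fe 43 03 is 3 bytes ≤ B = 7; zero-pad to 7 bytes: K' = fe 43 03 00 00 00 00.
K' ⊕ ipad = c8 75 35 36 36 36 36; K' ⊕ opad = a2 1f 5f 5c 5c 5c 5c.
m1: inner = H(c8 75 35 36 36 36 36 6b 2f e6 06) = d0; tag = H(a2 1f 5f 5c 5c 5c 5c d0) = 60
m2: inner = H(c8 75 35 36 36 36 36 5a c6 a8 5d) = 6f; tag = H(a2 1f 5f 5c 5c 5c 5c 6f) = ff
m3: inner = H(c8 75 35 36 36 36 36 17 53 a1 95) = ea; tag = H(a2 1f 5f 5c 5c 5c 5c ea) = 7a ← matches
m4: inner = H(c8 75 35 36 36 36 36 65 66 59 47) = b5; tag = H(a2 1f 5f 5c 5c 5c 5c b5) = 45

3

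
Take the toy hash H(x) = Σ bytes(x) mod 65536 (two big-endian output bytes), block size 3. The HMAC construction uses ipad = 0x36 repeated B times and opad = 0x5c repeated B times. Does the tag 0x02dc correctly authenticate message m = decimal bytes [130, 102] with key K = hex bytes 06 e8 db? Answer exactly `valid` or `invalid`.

Key hex bytes 06 e8 db is exactly B = 3 bytes: K' = 06 e8 db.
K' ⊕ ipad = 30 de ed; K' ⊕ opad = 5a b4 87.
Inner hash: sum = 48+222+237+130+102 = 739 → 02 e3.
Outer hash (recomputed tag): sum = 90+180+135+2+227 = 634 → 02 7a.
Recomputed tag = 027a; claimed = 02dc → mismatch.

invalid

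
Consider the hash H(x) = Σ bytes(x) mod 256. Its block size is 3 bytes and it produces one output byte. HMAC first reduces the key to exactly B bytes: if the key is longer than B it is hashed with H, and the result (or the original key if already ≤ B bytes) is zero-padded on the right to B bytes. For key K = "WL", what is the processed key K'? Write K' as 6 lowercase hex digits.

574c00

Key "WL" = 57 4c is 2 bytes ≤ B = 3; zero-pad to 3 bytes: K' = 57 4c 00.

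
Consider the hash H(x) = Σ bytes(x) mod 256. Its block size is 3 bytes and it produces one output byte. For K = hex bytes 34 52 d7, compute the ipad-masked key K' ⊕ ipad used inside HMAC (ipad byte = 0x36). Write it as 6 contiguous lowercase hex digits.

Key hex bytes 34 52 d7 is exactly B = 3 bytes: K' = 34 52 d7.
XOR each byte with 0x36: 34⊕36=02, 52⊕36=64, d7⊕36=e1.

0264e1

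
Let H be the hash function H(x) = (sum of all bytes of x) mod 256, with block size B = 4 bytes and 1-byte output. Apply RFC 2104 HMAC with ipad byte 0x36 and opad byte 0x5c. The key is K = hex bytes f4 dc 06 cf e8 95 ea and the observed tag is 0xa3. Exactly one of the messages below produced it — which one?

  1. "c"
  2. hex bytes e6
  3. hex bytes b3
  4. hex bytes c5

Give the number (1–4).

1

Key hex bytes f4 dc 06 cf e8 95 ea is 7 bytes > B = 4, so hash it first: H(key) = 0c, then zero-pad to 4 bytes: K' = 0c 00 00 00.
K' ⊕ ipad = 3a 36 36 36; K' ⊕ opad = 50 5c 5c 5c.
m1: inner = H(3a 36 36 36 63) = 3f; tag = H(50 5c 5c 5c 3f) = a3 ← matches
m2: inner = H(3a 36 36 36 e6) = c2; tag = H(50 5c 5c 5c c2) = 26
m3: inner = H(3a 36 36 36 b3) = 8f; tag = H(50 5c 5c 5c 8f) = f3
m4: inner = H(3a 36 36 36 c5) = a1; tag = H(50 5c 5c 5c a1) = 05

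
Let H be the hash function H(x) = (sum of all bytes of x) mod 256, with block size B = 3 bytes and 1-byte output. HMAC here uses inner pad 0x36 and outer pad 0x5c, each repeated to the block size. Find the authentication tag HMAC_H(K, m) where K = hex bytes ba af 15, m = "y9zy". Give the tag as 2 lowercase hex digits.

Key hex bytes ba af 15 is exactly B = 3 bytes: K' = ba af 15.
K' ⊕ ipad = 8c 99 23.  K' ⊕ opad = e6 f3 49.
Inner input = (K'⊕ipad) ∥ m = 8c 99 23 ∥ 79 39 7a 79.
Inner hash: sum = 140+153+35+121+57+122+121 = 749; mod 256 = 237 → ed.
Outer input = (K'⊕opad) ∥ inner = e6 f3 49 ∥ ed.
Outer hash (tag): sum = 230+243+73+237 = 783; mod 256 = 15 → 0f.

0f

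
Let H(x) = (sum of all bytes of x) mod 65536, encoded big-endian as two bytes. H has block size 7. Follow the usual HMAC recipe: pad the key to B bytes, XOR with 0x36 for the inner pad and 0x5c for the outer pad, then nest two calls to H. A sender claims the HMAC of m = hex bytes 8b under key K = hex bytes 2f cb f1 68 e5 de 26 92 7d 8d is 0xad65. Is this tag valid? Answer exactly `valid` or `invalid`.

invalid

Key hex bytes 2f cb f1 68 e5 de 26 92 7d 8d is 10 bytes > B = 7, so hash it first: H(key) = 05 d8, then zero-pad to 7 bytes: K' = 05 d8 00 00 00 00 00.
K' ⊕ ipad = 33 ee 36 36 36 36 36; K' ⊕ opad = 59 84 5c 5c 5c 5c 5c.
Inner hash: sum = 51+238+54+54+54+54+54+139 = 698 → 02 ba.
Outer hash (recomputed tag): sum = 89+132+92+92+92+92+92+2+186 = 869 → 03 65.
Recomputed tag = 0365; claimed = ad65 → mismatch.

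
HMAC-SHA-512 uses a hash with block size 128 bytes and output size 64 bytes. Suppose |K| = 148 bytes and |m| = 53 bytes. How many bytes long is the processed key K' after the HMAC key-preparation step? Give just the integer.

Key is 148 > 128 bytes, so it is hashed to 64 bytes then zero-padded to 128: |K'| = 128.

128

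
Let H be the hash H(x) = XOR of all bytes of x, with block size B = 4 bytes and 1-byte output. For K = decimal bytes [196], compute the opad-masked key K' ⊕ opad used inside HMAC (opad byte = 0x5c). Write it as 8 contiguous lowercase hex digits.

985c5c5c

Key decimal bytes [196] = c4 is 1 byte ≤ B = 4; zero-pad to 4 bytes: K' = c4 00 00 00.
XOR each byte with 0x5c: c4⊕5c=98, 00⊕5c=5c, 00⊕5c=5c, 00⊕5c=5c.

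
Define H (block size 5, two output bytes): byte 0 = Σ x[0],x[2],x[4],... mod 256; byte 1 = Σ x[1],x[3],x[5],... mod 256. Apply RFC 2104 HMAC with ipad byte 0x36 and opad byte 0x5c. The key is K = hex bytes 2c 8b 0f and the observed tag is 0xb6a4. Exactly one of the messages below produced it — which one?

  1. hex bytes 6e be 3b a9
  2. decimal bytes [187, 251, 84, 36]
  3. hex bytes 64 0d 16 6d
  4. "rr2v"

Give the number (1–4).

4

Key hex bytes 2c 8b 0f is 3 bytes ≤ B = 5; zero-pad to 5 bytes: K' = 2c 8b 0f 00 00.
K' ⊕ ipad = 1a bd 39 36 36; K' ⊕ opad = 70 d7 53 5c 5c.
m1: inner = H(1a bd 39 36 36 6e be 3b a9) = f0 9c; tag = H(70 d7 53 5c 5c f0 9c) = bb23
m2: inner = H(1a bd 39 36 36 bb fb 54 24) = a8 02; tag = H(70 d7 53 5c 5c a8 02) = 21db
m3: inner = H(1a bd 39 36 36 64 0d 16 6d) = 03 6d; tag = H(70 d7 53 5c 5c 03 6d) = 8c36
m4: inner = H(1a bd 39 36 36 72 72 32 76) = 71 97; tag = H(70 d7 53 5c 5c 71 97) = b6a4 ← matches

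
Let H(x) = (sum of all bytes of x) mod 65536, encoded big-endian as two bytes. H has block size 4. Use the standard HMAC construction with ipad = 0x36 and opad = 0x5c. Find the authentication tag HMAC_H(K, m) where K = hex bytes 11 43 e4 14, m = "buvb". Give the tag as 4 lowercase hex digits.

01ae

Key hex bytes 11 43 e4 14 is exactly B = 4 bytes: K' = 11 43 e4 14.
K' ⊕ ipad = 27 75 d2 22.  K' ⊕ opad = 4d 1f b8 48.
Inner input = (K'⊕ipad) ∥ m = 27 75 d2 22 ∥ 62 75 76 62.
Inner hash: sum = 39+117+210+34+98+117+118+98 = 831 → 03 3f.
Outer input = (K'⊕opad) ∥ inner = 4d 1f b8 48 ∥ 03 3f.
Outer hash (tag): sum = 77+31+184+72+3+63 = 430 → 01 ae.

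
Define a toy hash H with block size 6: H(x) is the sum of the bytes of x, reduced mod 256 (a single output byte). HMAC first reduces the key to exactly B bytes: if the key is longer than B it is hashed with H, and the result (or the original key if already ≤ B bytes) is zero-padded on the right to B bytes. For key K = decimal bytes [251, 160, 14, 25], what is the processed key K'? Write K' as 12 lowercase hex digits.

Key decimal bytes [251, 160, 14, 25] = fb a0 0e 19 is 4 bytes ≤ B = 6; zero-pad to 6 bytes: K' = fb a0 0e 19 00 00.

fba00e190000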